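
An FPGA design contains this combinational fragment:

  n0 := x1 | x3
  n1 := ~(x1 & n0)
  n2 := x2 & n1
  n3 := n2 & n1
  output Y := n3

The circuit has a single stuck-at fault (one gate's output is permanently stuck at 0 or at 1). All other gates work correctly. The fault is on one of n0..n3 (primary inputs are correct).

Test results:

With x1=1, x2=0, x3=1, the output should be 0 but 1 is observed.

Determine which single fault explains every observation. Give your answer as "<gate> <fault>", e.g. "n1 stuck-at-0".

n3 stuck-at-1

Fault-free values for test 1 (x1=1, x2=0, x3=1): n0=1, n1=0, n2=0, n3=0, giving Y=0. Observed 1.
Test 1: faults giving observed 1 are {n3 stuck-at-1}.
Only n3 stuck-at-1 is consistent with every test.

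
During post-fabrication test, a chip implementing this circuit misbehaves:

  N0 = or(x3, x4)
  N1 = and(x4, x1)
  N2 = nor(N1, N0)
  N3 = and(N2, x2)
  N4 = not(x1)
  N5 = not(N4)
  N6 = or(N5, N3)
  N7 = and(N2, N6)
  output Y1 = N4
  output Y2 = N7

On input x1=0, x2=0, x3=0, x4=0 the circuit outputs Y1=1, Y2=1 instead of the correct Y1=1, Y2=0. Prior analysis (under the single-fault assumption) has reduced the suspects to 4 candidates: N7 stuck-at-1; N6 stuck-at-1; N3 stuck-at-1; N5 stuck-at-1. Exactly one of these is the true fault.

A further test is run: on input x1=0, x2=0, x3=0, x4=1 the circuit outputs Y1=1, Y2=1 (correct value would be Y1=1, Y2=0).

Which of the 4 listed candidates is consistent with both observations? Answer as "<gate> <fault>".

Evaluate each candidate on input x1=0, x2=0, x3=0, x4=1:
  N7 stuck-at-1: N0=1, N1=0, N2=0, N3=0, N4=1, N5=0, N6=0, N7=1 [stuck-at-1] → Y1=1, Y2=1 — matches
  N6 stuck-at-1: N0=1, N1=0, N2=0, N3=0, N4=1, N5=0, N6=1 [stuck-at-1], N7=0 → Y1=1, Y2=0 — eliminated
  N3 stuck-at-1: N0=1, N1=0, N2=0, N3=1 [stuck-at-1], N4=1, N5=0, N6=1, N7=0 → Y1=1, Y2=0 — eliminated
  N5 stuck-at-1: N0=1, N1=0, N2=0, N3=0, N4=1, N5=1 [stuck-at-1], N6=1, N7=0 → Y1=1, Y2=0 — eliminated
Only N7 stuck-at-1 reproduces the observed Y1=1, Y2=1.

N7 stuck-at-1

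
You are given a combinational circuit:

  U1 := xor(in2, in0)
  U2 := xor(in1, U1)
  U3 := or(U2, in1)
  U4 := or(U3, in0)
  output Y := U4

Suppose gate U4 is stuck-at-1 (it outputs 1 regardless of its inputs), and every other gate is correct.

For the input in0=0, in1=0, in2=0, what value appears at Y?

Propagate with U4 forced: U1=0, U2=0, U3=0, U4=1 [stuck-at-1].
So Y = 1. (Without the fault it would be 0.)

1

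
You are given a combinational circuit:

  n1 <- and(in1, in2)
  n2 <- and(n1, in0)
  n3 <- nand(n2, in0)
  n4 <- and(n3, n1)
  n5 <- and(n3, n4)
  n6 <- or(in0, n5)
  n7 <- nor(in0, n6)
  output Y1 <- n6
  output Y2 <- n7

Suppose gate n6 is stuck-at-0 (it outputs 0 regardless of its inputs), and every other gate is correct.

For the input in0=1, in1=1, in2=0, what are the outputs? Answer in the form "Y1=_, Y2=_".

Y1=0, Y2=0

Propagate with n6 forced: n1=0, n2=0, n3=1, n4=0, n5=0, n6=0 [stuck-at-0], n7=0.
So the outputs are Y1=0, Y2=0. (Without the fault they would be Y1=1, Y2=0.)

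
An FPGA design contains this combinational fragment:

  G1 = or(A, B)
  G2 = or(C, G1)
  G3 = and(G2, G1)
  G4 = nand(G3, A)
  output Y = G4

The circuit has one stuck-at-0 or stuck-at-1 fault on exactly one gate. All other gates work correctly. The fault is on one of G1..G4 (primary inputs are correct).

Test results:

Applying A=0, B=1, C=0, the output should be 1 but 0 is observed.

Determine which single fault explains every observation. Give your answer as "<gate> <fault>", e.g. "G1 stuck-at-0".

G4 stuck-at-0

Fault-free values for test 1 (A=0, B=1, C=0): G1=1, G2=1, G3=1, G4=1, giving Y=1. Observed 0.
Test 1: faults giving observed 0 are {G4 stuck-at-0}.
Only G4 stuck-at-0 is consistent with every test.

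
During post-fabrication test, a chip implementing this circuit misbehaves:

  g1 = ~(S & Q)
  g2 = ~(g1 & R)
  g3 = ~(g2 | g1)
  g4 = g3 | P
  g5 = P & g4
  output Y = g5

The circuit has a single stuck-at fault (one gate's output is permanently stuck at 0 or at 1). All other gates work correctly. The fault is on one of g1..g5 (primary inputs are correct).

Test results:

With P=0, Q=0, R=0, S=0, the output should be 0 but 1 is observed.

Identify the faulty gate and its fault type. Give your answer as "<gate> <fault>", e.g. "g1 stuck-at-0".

g5 stuck-at-1

Fault-free values for test 1 (P=0, Q=0, R=0, S=0): g1=1, g2=1, g3=0, g4=0, g5=0, giving Y=0. Observed 1.
Test 1: faults giving observed 1 are {g5 stuck-at-1}.
Only g5 stuck-at-1 is consistent with every test.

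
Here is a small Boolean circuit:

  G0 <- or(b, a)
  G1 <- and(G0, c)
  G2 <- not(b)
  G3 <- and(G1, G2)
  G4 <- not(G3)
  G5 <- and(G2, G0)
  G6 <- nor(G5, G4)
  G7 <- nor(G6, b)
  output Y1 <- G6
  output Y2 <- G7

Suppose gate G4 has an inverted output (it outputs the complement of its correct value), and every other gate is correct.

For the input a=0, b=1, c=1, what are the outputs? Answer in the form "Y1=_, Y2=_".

Propagate with G4 forced: G0=1, G1=1, G2=0, G3=0, G4=0 [inverted output], G5=0, G6=1, G7=0.
So the outputs are Y1=1, Y2=0. (Without the fault they would be Y1=0, Y2=0.)

Y1=1, Y2=0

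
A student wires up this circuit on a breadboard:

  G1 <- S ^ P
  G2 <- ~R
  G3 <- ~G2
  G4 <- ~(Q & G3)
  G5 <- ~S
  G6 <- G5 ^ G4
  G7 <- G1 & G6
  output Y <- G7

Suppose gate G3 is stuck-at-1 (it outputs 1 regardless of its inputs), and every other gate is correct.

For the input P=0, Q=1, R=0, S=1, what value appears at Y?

0

Propagate with G3 forced: G1=1, G2=1, G3=1 [stuck-at-1], G4=0, G5=0, G6=0, G7=0.
So Y = 0. (Without the fault it would be 1.)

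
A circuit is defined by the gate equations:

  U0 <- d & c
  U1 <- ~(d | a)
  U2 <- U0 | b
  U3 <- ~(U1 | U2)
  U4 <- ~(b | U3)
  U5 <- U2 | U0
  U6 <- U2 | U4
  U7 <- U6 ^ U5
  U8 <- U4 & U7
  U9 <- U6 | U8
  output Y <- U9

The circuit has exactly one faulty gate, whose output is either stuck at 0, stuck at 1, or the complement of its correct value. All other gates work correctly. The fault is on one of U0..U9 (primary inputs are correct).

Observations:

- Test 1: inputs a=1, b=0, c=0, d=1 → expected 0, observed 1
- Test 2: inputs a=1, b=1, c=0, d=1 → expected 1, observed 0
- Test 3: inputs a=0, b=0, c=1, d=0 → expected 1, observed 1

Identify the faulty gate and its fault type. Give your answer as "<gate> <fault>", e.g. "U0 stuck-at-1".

U2 inverted output

Fault-free values for test 1 (a=1, b=0, c=0, d=1): U0=0, U1=0, U2=0, U3=1, U4=0, U5=0, U6=0, U7=0, U8=0, U9=0, giving Y=0. Observed 1.
Test 1: faults giving observed 1 are {U0 stuck-at-1, U0 inverted output, U1 stuck-at-1, U1 inverted output, U2 stuck-at-1, U2 inverted output, U3 stuck-at-0, U3 inverted output, U4 stuck-at-1, U4 inverted output, U6 stuck-at-1, U6 inverted output, U8 stuck-at-1, U8 inverted output, U9 stuck-at-1, U9 inverted output}.
Test 2 (a=1, b=1, c=0, d=1): fault-free U0=0, U1=0, U2=1, U3=0, U4=0, U5=1, U6=1, U7=0, U8=0, U9=1 → 1; observed 0. Eliminates U0 stuck-at-1, U0 inverted output, U1 stuck-at-1, U1 inverted output, U2 stuck-at-1, U3 stuck-at-0, U3 inverted output, U4 stuck-at-1, U4 inverted output, U6 stuck-at-1, U8 stuck-at-1, U8 inverted output, U9 stuck-at-1.
Test 3 (a=0, b=0, c=1, d=0): fault-free U0=0, U1=1, U2=0, U3=0, U4=1, U5=0, U6=1, U7=1, U8=1, U9=1 → 1; observed 1. Eliminates U6 inverted output, U9 inverted output.
Only U2 inverted output is consistent with every test.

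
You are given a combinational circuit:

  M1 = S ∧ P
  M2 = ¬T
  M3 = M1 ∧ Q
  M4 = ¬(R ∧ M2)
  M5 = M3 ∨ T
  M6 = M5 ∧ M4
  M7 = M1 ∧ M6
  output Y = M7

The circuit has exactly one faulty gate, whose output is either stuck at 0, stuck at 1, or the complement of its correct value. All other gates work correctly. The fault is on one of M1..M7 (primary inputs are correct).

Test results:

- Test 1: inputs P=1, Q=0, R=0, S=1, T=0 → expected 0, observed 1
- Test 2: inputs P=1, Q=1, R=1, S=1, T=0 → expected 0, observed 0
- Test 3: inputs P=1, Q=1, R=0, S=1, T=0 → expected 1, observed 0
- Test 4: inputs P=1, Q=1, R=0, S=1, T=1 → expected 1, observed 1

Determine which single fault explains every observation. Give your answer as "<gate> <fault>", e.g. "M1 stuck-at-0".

Fault-free values for test 1 (P=1, Q=0, R=0, S=1, T=0): M1=1, M2=1, M3=0, M4=1, M5=0, M6=0, M7=0, giving Y=0. Observed 1.
Test 1: faults giving observed 1 are {M3 stuck-at-1, M3 inverted output, M5 stuck-at-1, M5 inverted output, M6 stuck-at-1, M6 inverted output, M7 stuck-at-1, M7 inverted output}.
Test 2 (P=1, Q=1, R=1, S=1, T=0): fault-free M1=1, M2=1, M3=1, M4=0, M5=1, M6=0, M7=0 → 0; observed 0. Eliminates M6 stuck-at-1, M6 inverted output, M7 stuck-at-1, M7 inverted output.
Test 3 (P=1, Q=1, R=0, S=1, T=0): fault-free M1=1, M2=1, M3=1, M4=1, M5=1, M6=1, M7=1 → 1; observed 0. Eliminates M3 stuck-at-1, M5 stuck-at-1.
Test 4 (P=1, Q=1, R=0, S=1, T=1): fault-free M1=1, M2=0, M3=1, M4=1, M5=1, M6=1, M7=1 → 1; observed 1. Eliminates M5 inverted output.
Only M3 inverted output is consistent with every test.

M3 inverted output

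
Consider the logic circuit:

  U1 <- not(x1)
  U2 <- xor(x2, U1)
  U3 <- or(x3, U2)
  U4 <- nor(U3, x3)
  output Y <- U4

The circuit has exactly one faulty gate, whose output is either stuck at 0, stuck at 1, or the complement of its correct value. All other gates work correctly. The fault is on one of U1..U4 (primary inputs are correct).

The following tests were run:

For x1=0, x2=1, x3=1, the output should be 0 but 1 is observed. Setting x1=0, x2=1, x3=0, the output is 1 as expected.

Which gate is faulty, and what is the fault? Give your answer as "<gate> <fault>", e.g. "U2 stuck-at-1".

U4 stuck-at-1

Fault-free values for test 1 (x1=0, x2=1, x3=1): U1=1, U2=0, U3=1, U4=0, giving Y=0. Observed 1.
Test 1: faults giving observed 1 are {U4 stuck-at-1, U4 inverted output}.
Test 2 (x1=0, x2=1, x3=0): fault-free U1=1, U2=0, U3=0, U4=1 → 1; observed 1. Eliminates U4 inverted output.
Only U4 stuck-at-1 is consistent with every test.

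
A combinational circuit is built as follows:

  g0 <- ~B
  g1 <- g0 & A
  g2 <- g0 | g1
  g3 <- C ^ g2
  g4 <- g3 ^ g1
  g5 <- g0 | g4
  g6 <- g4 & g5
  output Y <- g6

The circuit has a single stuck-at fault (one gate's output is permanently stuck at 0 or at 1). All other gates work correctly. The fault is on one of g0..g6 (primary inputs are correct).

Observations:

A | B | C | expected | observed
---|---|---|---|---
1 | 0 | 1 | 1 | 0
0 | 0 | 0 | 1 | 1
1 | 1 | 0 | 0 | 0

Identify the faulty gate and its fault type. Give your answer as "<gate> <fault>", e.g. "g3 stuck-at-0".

Fault-free values for test 1 (A=1, B=0, C=1): g0=1, g1=1, g2=1, g3=0, g4=1, g5=1, g6=1, giving Y=1. Observed 0.
Test 1: faults giving observed 0 are {g1 stuck-at-0, g2 stuck-at-0, g3 stuck-at-1, g4 stuck-at-0, g5 stuck-at-0, g6 stuck-at-0}.
Test 2 (A=0, B=0, C=0): fault-free g0=1, g1=0, g2=1, g3=1, g4=1, g5=1, g6=1 → 1; observed 1. Eliminates g2 stuck-at-0, g4 stuck-at-0, g5 stuck-at-0, g6 stuck-at-0.
Test 3 (A=1, B=1, C=0): fault-free g0=0, g1=0, g2=0, g3=0, g4=0, g5=0, g6=0 → 0; observed 0. Eliminates g3 stuck-at-1.
Only g1 stuck-at-0 is consistent with every test.

g1 stuck-at-0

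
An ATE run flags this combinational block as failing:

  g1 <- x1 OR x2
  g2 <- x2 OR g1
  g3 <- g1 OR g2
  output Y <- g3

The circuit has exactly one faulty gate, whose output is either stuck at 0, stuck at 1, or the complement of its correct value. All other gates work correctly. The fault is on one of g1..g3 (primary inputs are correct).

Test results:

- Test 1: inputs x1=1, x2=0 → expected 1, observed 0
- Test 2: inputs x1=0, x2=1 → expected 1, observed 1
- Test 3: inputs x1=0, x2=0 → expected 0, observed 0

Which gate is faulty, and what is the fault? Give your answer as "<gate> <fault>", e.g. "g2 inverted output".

g1 stuck-at-0

Fault-free values for test 1 (x1=1, x2=0): g1=1, g2=1, g3=1, giving Y=1. Observed 0.
Test 1: faults giving observed 0 are {g1 stuck-at-0, g1 inverted output, g3 stuck-at-0, g3 inverted output}.
Test 2 (x1=0, x2=1): fault-free g1=1, g2=1, g3=1 → 1; observed 1. Eliminates g3 stuck-at-0, g3 inverted output.
Test 3 (x1=0, x2=0): fault-free g1=0, g2=0, g3=0 → 0; observed 0. Eliminates g1 inverted output.
Only g1 stuck-at-0 is consistent with every test.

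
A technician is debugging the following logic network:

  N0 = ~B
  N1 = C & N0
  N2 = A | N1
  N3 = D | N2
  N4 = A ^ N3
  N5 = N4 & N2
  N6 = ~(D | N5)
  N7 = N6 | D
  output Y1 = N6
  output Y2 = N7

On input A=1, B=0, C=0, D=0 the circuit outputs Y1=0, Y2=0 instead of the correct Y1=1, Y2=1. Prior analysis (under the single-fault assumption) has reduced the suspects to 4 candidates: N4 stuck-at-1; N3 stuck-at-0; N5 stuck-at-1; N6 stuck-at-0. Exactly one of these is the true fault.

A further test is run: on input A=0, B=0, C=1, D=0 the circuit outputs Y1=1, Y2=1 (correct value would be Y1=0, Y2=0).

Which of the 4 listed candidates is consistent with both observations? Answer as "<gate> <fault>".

N3 stuck-at-0

Evaluate each candidate on input A=0, B=0, C=1, D=0:
  N4 stuck-at-1: N0=1, N1=1, N2=1, N3=1, N4=1 [stuck-at-1], N5=1, N6=0, N7=0 → Y1=0, Y2=0 — eliminated
  N3 stuck-at-0: N0=1, N1=1, N2=1, N3=0 [stuck-at-0], N4=0, N5=0, N6=1, N7=1 → Y1=1, Y2=1 — matches
  N5 stuck-at-1: N0=1, N1=1, N2=1, N3=1, N4=1, N5=1 [stuck-at-1], N6=0, N7=0 → Y1=0, Y2=0 — eliminated
  N6 stuck-at-0: N0=1, N1=1, N2=1, N3=1, N4=1, N5=1, N6=0 [stuck-at-0], N7=0 → Y1=0, Y2=0 — eliminated
Only N3 stuck-at-0 reproduces the observed Y1=1, Y2=1.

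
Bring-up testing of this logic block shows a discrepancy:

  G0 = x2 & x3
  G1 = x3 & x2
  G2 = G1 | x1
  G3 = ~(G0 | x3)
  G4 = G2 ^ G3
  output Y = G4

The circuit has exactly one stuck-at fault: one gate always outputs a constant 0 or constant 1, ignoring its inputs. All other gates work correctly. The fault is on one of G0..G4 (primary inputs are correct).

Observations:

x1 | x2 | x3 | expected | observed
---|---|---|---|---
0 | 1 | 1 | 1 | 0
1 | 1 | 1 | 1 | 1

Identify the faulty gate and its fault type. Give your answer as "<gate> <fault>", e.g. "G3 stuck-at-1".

G1 stuck-at-0

Fault-free values for test 1 (x1=0, x2=1, x3=1): G0=1, G1=1, G2=1, G3=0, G4=1, giving Y=1. Observed 0.
Test 1: faults giving observed 0 are {G1 stuck-at-0, G2 stuck-at-0, G3 stuck-at-1, G4 stuck-at-0}.
Test 2 (x1=1, x2=1, x3=1): fault-free G0=1, G1=1, G2=1, G3=0, G4=1 → 1; observed 1. Eliminates G2 stuck-at-0, G3 stuck-at-1, G4 stuck-at-0.
Only G1 stuck-at-0 is consistent with every test.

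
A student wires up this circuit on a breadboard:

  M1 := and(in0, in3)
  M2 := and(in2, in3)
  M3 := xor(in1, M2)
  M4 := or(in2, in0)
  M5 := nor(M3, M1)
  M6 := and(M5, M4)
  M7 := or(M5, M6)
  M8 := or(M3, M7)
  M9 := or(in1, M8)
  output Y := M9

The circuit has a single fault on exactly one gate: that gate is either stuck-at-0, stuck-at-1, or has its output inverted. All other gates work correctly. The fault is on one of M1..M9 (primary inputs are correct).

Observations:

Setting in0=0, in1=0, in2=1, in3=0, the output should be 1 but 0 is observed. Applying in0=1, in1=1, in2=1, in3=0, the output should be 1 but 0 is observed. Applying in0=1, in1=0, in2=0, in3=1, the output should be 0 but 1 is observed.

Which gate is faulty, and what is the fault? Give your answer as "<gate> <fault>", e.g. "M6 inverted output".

M9 inverted output

Fault-free values for test 1 (in0=0, in1=0, in2=1, in3=0): M1=0, M2=0, M3=0, M4=1, M5=1, M6=1, M7=1, M8=1, M9=1, giving Y=1. Observed 0.
Test 1: faults giving observed 0 are {M1 stuck-at-1, M1 inverted output, M5 stuck-at-0, M5 inverted output, M7 stuck-at-0, M7 inverted output, M8 stuck-at-0, M8 inverted output, M9 stuck-at-0, M9 inverted output}.
Test 2 (in0=1, in1=1, in2=1, in3=0): fault-free M1=0, M2=0, M3=1, M4=1, M5=0, M6=0, M7=0, M8=1, M9=1 → 1; observed 0. Eliminates M1 stuck-at-1, M1 inverted output, M5 stuck-at-0, M5 inverted output, M7 stuck-at-0, M7 inverted output, M8 stuck-at-0, M8 inverted output.
Test 3 (in0=1, in1=0, in2=0, in3=1): fault-free M1=1, M2=0, M3=0, M4=1, M5=0, M6=0, M7=0, M8=0, M9=0 → 0; observed 1. Eliminates M9 stuck-at-0.
Only M9 inverted output is consistent with every test.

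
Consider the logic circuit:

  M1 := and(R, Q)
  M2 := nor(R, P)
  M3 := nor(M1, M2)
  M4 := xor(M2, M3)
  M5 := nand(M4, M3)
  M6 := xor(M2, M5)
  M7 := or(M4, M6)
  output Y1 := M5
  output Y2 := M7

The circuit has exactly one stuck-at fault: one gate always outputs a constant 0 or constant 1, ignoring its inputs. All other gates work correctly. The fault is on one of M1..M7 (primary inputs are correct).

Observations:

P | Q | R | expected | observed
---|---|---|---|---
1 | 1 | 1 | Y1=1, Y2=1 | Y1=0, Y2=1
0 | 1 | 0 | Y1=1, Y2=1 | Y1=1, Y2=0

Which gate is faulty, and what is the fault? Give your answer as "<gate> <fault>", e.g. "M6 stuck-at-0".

M3 stuck-at-1

Fault-free values for test 1 (P=1, Q=1, R=1): M1=1, M2=0, M3=0, M4=0, M5=1, M6=1, M7=1, giving Y1=1, Y2=1. Observed Y1=0, Y2=1.
Test 1: faults giving observed Y1=0, Y2=1 are {M1 stuck-at-0, M3 stuck-at-1}.
Test 2 (P=0, Q=1, R=0): fault-free M1=0, M2=1, M3=0, M4=1, M5=1, M6=0, M7=1 → Y1=1, Y2=1; observed Y1=1, Y2=0. Eliminates M1 stuck-at-0.
Only M3 stuck-at-1 is consistent with every test.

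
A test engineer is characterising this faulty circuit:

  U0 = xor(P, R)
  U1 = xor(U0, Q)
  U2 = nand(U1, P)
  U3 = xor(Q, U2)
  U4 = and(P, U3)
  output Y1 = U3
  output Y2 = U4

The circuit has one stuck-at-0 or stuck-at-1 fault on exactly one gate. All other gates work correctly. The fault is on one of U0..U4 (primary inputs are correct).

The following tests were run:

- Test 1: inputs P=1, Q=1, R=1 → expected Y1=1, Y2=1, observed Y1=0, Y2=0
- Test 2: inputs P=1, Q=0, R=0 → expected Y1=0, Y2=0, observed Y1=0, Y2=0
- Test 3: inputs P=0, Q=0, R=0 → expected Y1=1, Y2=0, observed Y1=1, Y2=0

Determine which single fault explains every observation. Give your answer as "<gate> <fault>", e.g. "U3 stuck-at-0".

Fault-free values for test 1 (P=1, Q=1, R=1): U0=0, U1=1, U2=0, U3=1, U4=1, giving Y1=1, Y2=1. Observed Y1=0, Y2=0.
Test 1: faults giving observed Y1=0, Y2=0 are {U0 stuck-at-1, U1 stuck-at-0, U2 stuck-at-1, U3 stuck-at-0}.
Test 2 (P=1, Q=0, R=0): fault-free U0=1, U1=1, U2=0, U3=0, U4=0 → Y1=0, Y2=0; observed Y1=0, Y2=0. Eliminates U1 stuck-at-0, U2 stuck-at-1.
Test 3 (P=0, Q=0, R=0): fault-free U0=0, U1=0, U2=1, U3=1, U4=0 → Y1=1, Y2=0; observed Y1=1, Y2=0. Eliminates U3 stuck-at-0.
Only U0 stuck-at-1 is consistent with every test.

U0 stuck-at-1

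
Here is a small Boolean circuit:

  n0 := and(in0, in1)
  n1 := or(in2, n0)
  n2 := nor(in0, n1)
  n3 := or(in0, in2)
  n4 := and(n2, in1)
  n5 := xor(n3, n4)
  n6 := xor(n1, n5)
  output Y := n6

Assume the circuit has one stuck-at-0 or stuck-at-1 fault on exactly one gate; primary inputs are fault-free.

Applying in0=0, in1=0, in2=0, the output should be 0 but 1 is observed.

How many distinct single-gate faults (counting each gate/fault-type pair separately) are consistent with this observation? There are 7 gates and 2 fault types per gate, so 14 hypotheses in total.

Fault-free: n0=0, n1=0, n2=1, n3=0, n4=0, n5=0, n6=0 → 0. Observed 1.
  n0 stuck-at-0: output 0 ✗
  n0 stuck-at-1: output 1 ✓
  n1 stuck-at-0: output 0 ✗
  n1 stuck-at-1: output 1 ✓
  n2 stuck-at-0: output 0 ✗
  n2 stuck-at-1: output 0 ✗
  n3 stuck-at-0: output 0 ✗
  n3 stuck-at-1: output 1 ✓
  n4 stuck-at-0: output 0 ✗
  n4 stuck-at-1: output 1 ✓
  n5 stuck-at-0: output 0 ✗
  n5 stuck-at-1: output 1 ✓
  n6 stuck-at-0: output 0 ✗
  n6 stuck-at-1: output 1 ✓
Consistent faults: {n0 stuck-at-1, n1 stuck-at-1, n3 stuck-at-1, n4 stuck-at-1, n5 stuck-at-1, n6 stuck-at-1} — 6 in all.

6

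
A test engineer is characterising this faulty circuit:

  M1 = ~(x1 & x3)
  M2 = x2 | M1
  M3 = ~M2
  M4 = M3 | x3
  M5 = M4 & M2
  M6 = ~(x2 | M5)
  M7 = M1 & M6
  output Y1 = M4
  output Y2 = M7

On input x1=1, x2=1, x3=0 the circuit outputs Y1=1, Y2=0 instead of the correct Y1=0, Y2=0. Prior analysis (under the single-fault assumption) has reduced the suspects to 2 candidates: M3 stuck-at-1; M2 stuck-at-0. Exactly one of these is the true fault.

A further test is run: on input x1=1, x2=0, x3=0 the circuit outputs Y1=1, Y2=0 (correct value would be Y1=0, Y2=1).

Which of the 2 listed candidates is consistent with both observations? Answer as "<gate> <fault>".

Evaluate each candidate on input x1=1, x2=0, x3=0:
  M3 stuck-at-1: M1=1, M2=1, M3=1 [stuck-at-1], M4=1, M5=1, M6=0, M7=0 → Y1=1, Y2=0 — matches
  M2 stuck-at-0: M1=1, M2=0 [stuck-at-0], M3=1, M4=1, M5=0, M6=1, M7=1 → Y1=1, Y2=1 — eliminated
Only M3 stuck-at-1 reproduces the observed Y1=1, Y2=0.

M3 stuck-at-1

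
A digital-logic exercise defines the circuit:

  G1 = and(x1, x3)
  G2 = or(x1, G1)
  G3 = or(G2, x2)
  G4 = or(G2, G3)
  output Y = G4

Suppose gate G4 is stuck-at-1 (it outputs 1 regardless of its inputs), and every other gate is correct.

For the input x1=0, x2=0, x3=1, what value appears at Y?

Propagate with G4 forced: G1=0, G2=0, G3=0, G4=1 [stuck-at-1].
So Y = 1. (Without the fault it would be 0.)

1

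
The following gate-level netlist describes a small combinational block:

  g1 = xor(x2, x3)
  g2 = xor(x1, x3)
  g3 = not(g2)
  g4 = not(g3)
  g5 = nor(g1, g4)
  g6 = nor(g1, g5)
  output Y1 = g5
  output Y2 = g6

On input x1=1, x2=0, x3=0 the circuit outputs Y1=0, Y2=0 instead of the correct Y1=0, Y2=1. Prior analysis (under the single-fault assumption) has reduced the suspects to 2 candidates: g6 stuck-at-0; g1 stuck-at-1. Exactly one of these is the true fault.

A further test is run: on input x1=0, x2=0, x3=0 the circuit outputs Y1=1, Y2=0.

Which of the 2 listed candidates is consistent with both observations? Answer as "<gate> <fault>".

g6 stuck-at-0

Evaluate each candidate on input x1=0, x2=0, x3=0:
  g6 stuck-at-0: g1=0, g2=0, g3=1, g4=0, g5=1, g6=0 [stuck-at-0] → Y1=1, Y2=0 — matches
  g1 stuck-at-1: g1=1 [stuck-at-1], g2=0, g3=1, g4=0, g5=0, g6=0 → Y1=0, Y2=0 — eliminated
Only g6 stuck-at-0 reproduces the observed Y1=1, Y2=0.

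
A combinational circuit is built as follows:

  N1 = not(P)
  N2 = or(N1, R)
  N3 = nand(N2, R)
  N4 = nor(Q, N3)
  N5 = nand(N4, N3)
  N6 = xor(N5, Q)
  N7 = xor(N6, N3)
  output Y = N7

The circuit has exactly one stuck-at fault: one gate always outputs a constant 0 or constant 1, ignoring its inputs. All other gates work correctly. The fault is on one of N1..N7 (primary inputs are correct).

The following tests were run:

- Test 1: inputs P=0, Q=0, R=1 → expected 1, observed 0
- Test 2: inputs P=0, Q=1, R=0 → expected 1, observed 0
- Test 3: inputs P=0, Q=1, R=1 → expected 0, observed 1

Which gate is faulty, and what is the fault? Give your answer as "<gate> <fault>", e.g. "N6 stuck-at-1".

Fault-free values for test 1 (P=0, Q=0, R=1): N1=1, N2=1, N3=0, N4=1, N5=1, N6=1, N7=1, giving Y=1. Observed 0.
Test 1: faults giving observed 0 are {N2 stuck-at-0, N3 stuck-at-1, N5 stuck-at-0, N6 stuck-at-0, N7 stuck-at-0}.
Test 2 (P=0, Q=1, R=0): fault-free N1=1, N2=1, N3=1, N4=0, N5=1, N6=0, N7=1 → 1; observed 0. Eliminates N2 stuck-at-0, N3 stuck-at-1, N6 stuck-at-0.
Test 3 (P=0, Q=1, R=1): fault-free N1=1, N2=1, N3=0, N4=0, N5=1, N6=0, N7=0 → 0; observed 1. Eliminates N7 stuck-at-0.
Only N5 stuck-at-0 is consistent with every test.

N5 stuck-at-0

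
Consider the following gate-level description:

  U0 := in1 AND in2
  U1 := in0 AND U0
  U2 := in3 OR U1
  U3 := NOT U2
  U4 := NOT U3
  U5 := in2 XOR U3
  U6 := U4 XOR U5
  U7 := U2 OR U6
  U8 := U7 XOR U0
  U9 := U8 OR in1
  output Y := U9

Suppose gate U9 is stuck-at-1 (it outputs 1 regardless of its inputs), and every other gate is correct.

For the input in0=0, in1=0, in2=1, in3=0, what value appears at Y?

Propagate with U9 forced: U0=0, U1=0, U2=0, U3=1, U4=0, U5=0, U6=0, U7=0, U8=0, U9=1 [stuck-at-1].
So Y = 1. (Without the fault it would be 0.)

1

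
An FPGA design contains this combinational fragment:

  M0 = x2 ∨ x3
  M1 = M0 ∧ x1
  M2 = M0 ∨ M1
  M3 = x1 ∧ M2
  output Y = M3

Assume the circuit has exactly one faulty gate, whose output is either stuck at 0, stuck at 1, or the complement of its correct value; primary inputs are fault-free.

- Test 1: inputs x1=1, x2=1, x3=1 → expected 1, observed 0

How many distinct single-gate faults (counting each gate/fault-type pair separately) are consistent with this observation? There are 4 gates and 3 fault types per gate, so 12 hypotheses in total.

6

Fault-free: M0=1, M1=1, M2=1, M3=1 → 1. Observed 0.
  M0 stuck-at-0: output 0 ✓
  M0 stuck-at-1: output 1 ✗
  M0 inverted output: output 0 ✓
  M1 stuck-at-0: output 1 ✗
  M1 stuck-at-1: output 1 ✗
  M1 inverted output: output 1 ✗
  M2 stuck-at-0: output 0 ✓
  M2 stuck-at-1: output 1 ✗
  M2 inverted output: output 0 ✓
  M3 stuck-at-0: output 0 ✓
  M3 stuck-at-1: output 1 ✗
  M3 inverted output: output 0 ✓
Consistent faults: {M0 stuck-at-0, M0 inverted output, M2 stuck-at-0, M2 inverted output, M3 stuck-at-0, M3 inverted output} — 6 in all.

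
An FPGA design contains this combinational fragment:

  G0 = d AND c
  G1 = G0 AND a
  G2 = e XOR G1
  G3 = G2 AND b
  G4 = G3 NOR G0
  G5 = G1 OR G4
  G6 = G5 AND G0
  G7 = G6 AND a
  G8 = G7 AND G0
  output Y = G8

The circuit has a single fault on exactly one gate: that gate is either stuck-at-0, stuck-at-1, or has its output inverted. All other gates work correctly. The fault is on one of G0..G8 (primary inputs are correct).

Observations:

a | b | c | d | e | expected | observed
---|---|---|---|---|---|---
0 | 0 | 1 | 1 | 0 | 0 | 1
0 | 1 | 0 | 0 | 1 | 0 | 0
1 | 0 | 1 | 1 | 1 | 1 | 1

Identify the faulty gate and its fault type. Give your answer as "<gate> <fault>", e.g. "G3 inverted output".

Fault-free values for test 1 (a=0, b=0, c=1, d=1, e=0): G0=1, G1=0, G2=0, G3=0, G4=0, G5=0, G6=0, G7=0, G8=0, giving Y=0. Observed 1.
Test 1: faults giving observed 1 are {G7 stuck-at-1, G7 inverted output, G8 stuck-at-1, G8 inverted output}.
Test 2 (a=0, b=1, c=0, d=0, e=1): fault-free G0=0, G1=0, G2=1, G3=1, G4=0, G5=0, G6=0, G7=0, G8=0 → 0; observed 0. Eliminates G8 stuck-at-1, G8 inverted output.
Test 3 (a=1, b=0, c=1, d=1, e=1): fault-free G0=1, G1=1, G2=0, G3=0, G4=0, G5=1, G6=1, G7=1, G8=1 → 1; observed 1. Eliminates G7 inverted output.
Only G7 stuck-at-1 is consistent with every test.

G7 stuck-at-1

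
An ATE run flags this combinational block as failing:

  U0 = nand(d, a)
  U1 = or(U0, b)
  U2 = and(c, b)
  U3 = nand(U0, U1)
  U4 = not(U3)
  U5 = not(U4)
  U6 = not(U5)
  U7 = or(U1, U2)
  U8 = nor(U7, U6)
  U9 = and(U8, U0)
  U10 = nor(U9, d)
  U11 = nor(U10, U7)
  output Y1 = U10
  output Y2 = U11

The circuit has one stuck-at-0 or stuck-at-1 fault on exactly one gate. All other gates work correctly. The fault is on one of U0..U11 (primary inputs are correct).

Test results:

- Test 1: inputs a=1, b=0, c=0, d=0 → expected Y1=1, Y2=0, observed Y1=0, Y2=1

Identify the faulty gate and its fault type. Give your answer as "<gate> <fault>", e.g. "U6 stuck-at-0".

Fault-free values for test 1 (a=1, b=0, c=0, d=0): U0=1, U1=1, U2=0, U3=0, U4=1, U5=0, U6=1, U7=1, U8=0, U9=0, U10=1, U11=0, giving Y1=1, Y2=0. Observed Y1=0, Y2=1.
Test 1: faults giving observed Y1=0, Y2=1 are {U1 stuck-at-0}.
Only U1 stuck-at-0 is consistent with every test.

U1 stuck-at-0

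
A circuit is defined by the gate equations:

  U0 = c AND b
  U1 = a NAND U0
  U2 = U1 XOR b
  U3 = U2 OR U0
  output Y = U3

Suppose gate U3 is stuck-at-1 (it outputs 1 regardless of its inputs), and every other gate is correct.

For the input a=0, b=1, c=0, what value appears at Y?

Propagate with U3 forced: U0=0, U1=1, U2=0, U3=1 [stuck-at-1].
So Y = 1. (Without the fault it would be 0.)

1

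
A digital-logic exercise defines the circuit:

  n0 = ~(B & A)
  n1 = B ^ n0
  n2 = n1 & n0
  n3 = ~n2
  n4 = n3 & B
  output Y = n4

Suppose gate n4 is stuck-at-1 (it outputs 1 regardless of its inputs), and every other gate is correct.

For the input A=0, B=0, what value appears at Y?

Propagate with n4 forced: n0=1, n1=1, n2=1, n3=0, n4=1 [stuck-at-1].
So Y = 1. (Without the fault it would be 0.)

1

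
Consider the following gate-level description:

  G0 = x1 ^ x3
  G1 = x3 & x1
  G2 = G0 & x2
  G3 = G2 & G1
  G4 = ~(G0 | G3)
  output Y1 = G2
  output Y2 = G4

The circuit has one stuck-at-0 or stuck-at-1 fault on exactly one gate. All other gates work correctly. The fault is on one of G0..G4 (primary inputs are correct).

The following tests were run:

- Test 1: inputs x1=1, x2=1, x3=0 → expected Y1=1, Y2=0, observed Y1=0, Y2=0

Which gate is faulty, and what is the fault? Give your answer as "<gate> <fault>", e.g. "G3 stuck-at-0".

Fault-free values for test 1 (x1=1, x2=1, x3=0): G0=1, G1=0, G2=1, G3=0, G4=0, giving Y1=1, Y2=0. Observed Y1=0, Y2=0.
Test 1: faults giving observed Y1=0, Y2=0 are {G2 stuck-at-0}.
Only G2 stuck-at-0 is consistent with every test.

G2 stuck-at-0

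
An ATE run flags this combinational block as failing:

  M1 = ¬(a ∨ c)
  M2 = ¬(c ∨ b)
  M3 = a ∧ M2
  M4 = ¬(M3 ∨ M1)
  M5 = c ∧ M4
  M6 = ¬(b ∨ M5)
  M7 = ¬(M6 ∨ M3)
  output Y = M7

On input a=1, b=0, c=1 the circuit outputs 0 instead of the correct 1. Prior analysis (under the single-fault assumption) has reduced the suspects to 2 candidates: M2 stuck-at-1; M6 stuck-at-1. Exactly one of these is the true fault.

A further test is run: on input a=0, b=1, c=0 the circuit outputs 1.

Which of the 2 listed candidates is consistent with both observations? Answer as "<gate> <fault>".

Evaluate each candidate on input a=0, b=1, c=0:
  M2 stuck-at-1: M1=1, M2=1 [stuck-at-1], M3=0, M4=0, M5=0, M6=0, M7=1 → 1 — matches
  M6 stuck-at-1: M1=1, M2=0, M3=0, M4=0, M5=0, M6=1 [stuck-at-1], M7=0 → 0 — eliminated
Only M2 stuck-at-1 reproduces the observed 1.

M2 stuck-at-1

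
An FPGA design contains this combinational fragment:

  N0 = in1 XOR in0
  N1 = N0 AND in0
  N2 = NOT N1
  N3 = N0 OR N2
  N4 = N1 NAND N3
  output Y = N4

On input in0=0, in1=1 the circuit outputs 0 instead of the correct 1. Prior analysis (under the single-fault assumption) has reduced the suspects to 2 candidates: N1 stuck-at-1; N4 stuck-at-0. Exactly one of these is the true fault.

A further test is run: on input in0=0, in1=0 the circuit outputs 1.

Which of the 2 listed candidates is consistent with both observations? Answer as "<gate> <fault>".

N1 stuck-at-1

Evaluate each candidate on input in0=0, in1=0:
  N1 stuck-at-1: N0=0, N1=1 [stuck-at-1], N2=0, N3=0, N4=1 → 1 — matches
  N4 stuck-at-0: N0=0, N1=0, N2=1, N3=1, N4=0 [stuck-at-0] → 0 — eliminated
Only N1 stuck-at-1 reproduces the observed 1.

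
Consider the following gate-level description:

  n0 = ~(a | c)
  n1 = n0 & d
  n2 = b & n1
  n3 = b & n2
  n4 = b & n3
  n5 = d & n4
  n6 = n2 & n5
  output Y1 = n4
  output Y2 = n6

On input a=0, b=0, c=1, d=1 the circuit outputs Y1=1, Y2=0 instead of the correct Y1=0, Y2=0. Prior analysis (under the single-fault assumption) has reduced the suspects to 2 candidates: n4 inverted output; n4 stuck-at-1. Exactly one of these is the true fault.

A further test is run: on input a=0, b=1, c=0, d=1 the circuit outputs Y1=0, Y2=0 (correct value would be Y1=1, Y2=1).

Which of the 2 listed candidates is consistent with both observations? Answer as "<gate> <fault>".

n4 inverted output

Evaluate each candidate on input a=0, b=1, c=0, d=1:
  n4 inverted output: n0=1, n1=1, n2=1, n3=1, n4=0 [inverted output], n5=0, n6=0 → Y1=0, Y2=0 — matches
  n4 stuck-at-1: n0=1, n1=1, n2=1, n3=1, n4=1 [stuck-at-1], n5=1, n6=1 → Y1=1, Y2=1 — eliminated
Only n4 inverted output reproduces the observed Y1=0, Y2=0.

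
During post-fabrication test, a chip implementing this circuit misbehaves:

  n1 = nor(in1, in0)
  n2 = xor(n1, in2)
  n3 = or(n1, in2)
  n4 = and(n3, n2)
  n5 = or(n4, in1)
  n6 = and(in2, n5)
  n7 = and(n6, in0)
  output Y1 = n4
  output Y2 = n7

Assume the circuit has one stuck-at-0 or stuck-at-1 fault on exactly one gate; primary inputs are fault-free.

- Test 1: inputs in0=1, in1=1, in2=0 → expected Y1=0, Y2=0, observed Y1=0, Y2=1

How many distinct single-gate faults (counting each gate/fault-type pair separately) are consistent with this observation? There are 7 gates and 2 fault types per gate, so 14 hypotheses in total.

2

Fault-free: n1=0, n2=0, n3=0, n4=0, n5=1, n6=0, n7=0 → Y1=0, Y2=0. Observed Y1=0, Y2=1.
  n1 stuck-at-0: output Y1=0, Y2=0 ✗
  n1 stuck-at-1: output Y1=1, Y2=0 ✗
  n2 stuck-at-0: output Y1=0, Y2=0 ✗
  n2 stuck-at-1: output Y1=0, Y2=0 ✗
  n3 stuck-at-0: output Y1=0, Y2=0 ✗
  n3 stuck-at-1: output Y1=0, Y2=0 ✗
  n4 stuck-at-0: output Y1=0, Y2=0 ✗
  n4 stuck-at-1: output Y1=1, Y2=0 ✗
  n5 stuck-at-0: output Y1=0, Y2=0 ✗
  n5 stuck-at-1: output Y1=0, Y2=0 ✗
  n6 stuck-at-0: output Y1=0, Y2=0 ✗
  n6 stuck-at-1: output Y1=0, Y2=1 ✓
  n7 stuck-at-0: output Y1=0, Y2=0 ✗
  n7 stuck-at-1: output Y1=0, Y2=1 ✓
Consistent faults: {n6 stuck-at-1, n7 stuck-at-1} — 2 in all.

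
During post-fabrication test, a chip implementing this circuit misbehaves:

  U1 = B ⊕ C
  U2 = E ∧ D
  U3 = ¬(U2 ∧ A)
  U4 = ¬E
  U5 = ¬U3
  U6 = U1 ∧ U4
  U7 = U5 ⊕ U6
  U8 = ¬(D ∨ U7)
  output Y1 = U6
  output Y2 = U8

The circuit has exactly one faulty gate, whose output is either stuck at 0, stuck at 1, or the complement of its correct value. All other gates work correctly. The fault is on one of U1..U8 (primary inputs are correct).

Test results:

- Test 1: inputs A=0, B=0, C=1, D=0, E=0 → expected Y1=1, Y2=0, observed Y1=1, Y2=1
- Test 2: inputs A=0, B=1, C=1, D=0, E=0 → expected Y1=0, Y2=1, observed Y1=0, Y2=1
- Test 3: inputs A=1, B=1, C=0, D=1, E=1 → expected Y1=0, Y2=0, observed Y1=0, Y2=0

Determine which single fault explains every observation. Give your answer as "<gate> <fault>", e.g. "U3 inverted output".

Fault-free values for test 1 (A=0, B=0, C=1, D=0, E=0): U1=1, U2=0, U3=1, U4=1, U5=0, U6=1, U7=1, U8=0, giving Y1=1, Y2=0. Observed Y1=1, Y2=1.
Test 1: faults giving observed Y1=1, Y2=1 are {U3 stuck-at-0, U3 inverted output, U5 stuck-at-1, U5 inverted output, U7 stuck-at-0, U7 inverted output, U8 stuck-at-1, U8 inverted output}.
Test 2 (A=0, B=1, C=1, D=0, E=0): fault-free U1=0, U2=0, U3=1, U4=1, U5=0, U6=0, U7=0, U8=1 → Y1=0, Y2=1; observed Y1=0, Y2=1. Eliminates U3 stuck-at-0, U3 inverted output, U5 stuck-at-1, U5 inverted output, U7 inverted output, U8 inverted output.
Test 3 (A=1, B=1, C=0, D=1, E=1): fault-free U1=1, U2=1, U3=0, U4=0, U5=1, U6=0, U7=1, U8=0 → Y1=0, Y2=0; observed Y1=0, Y2=0. Eliminates U8 stuck-at-1.
Only U7 stuck-at-0 is consistent with every test.

U7 stuck-at-0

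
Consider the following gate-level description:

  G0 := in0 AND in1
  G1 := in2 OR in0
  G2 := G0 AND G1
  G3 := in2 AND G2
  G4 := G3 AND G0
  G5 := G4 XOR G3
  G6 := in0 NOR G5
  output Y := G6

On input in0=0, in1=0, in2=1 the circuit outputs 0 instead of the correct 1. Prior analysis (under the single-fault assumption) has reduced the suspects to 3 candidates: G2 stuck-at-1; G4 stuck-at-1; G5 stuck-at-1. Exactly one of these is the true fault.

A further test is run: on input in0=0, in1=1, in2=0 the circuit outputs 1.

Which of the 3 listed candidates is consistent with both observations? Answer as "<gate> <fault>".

G2 stuck-at-1

Evaluate each candidate on input in0=0, in1=1, in2=0:
  G2 stuck-at-1: G0=0, G1=0, G2=1 [stuck-at-1], G3=0, G4=0, G5=0, G6=1 → 1 — matches
  G4 stuck-at-1: G0=0, G1=0, G2=0, G3=0, G4=1 [stuck-at-1], G5=1, G6=0 → 0 — eliminated
  G5 stuck-at-1: G0=0, G1=0, G2=0, G3=0, G4=0, G5=1 [stuck-at-1], G6=0 → 0 — eliminated
Only G2 stuck-at-1 reproduces the observed 1.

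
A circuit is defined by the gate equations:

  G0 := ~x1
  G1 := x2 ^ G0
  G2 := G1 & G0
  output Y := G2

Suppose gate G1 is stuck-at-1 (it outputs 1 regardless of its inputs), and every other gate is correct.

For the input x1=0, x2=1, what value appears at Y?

1

Propagate with G1 forced: G0=1, G1=1 [stuck-at-1], G2=1.
So Y = 1. (Without the fault it would be 0.)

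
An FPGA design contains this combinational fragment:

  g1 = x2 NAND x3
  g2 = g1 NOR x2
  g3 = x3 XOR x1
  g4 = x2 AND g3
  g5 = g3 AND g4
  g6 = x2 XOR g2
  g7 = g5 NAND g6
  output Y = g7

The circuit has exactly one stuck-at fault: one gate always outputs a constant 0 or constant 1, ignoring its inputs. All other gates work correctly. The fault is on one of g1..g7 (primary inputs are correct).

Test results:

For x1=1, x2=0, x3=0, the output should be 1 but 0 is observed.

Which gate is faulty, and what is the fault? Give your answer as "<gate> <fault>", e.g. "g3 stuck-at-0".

Fault-free values for test 1 (x1=1, x2=0, x3=0): g1=1, g2=0, g3=1, g4=0, g5=0, g6=0, g7=1, giving Y=1. Observed 0.
Test 1: faults giving observed 0 are {g7 stuck-at-0}.
Only g7 stuck-at-0 is consistent with every test.

g7 stuck-at-0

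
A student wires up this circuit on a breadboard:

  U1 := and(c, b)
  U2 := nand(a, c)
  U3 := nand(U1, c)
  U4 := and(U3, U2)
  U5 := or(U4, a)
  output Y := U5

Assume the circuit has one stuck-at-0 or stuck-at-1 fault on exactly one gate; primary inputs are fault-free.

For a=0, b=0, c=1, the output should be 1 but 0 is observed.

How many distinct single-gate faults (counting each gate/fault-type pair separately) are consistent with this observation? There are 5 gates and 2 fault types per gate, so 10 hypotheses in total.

5

Fault-free: U1=0, U2=1, U3=1, U4=1, U5=1 → 1. Observed 0.
  U1 stuck-at-0: output 1 ✗
  U1 stuck-at-1: output 0 ✓
  U2 stuck-at-0: output 0 ✓
  U2 stuck-at-1: output 1 ✗
  U3 stuck-at-0: output 0 ✓
  U3 stuck-at-1: output 1 ✗
  U4 stuck-at-0: output 0 ✓
  U4 stuck-at-1: output 1 ✗
  U5 stuck-at-0: output 0 ✓
  U5 stuck-at-1: output 1 ✗
Consistent faults: {U1 stuck-at-1, U2 stuck-at-0, U3 stuck-at-0, U4 stuck-at-0, U5 stuck-at-0} — 5 in all.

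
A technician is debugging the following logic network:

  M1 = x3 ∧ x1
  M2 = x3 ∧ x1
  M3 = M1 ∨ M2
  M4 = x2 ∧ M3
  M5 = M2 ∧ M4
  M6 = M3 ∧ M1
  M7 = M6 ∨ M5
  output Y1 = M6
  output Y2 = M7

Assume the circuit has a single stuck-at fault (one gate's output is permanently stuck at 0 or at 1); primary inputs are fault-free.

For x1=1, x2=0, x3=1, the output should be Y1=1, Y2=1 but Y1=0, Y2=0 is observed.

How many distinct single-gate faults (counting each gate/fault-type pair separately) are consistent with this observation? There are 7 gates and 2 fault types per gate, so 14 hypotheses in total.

Fault-free: M1=1, M2=1, M3=1, M4=0, M5=0, M6=1, M7=1 → Y1=1, Y2=1. Observed Y1=0, Y2=0.
  M1 stuck-at-0: output Y1=0, Y2=0 ✓
  M1 stuck-at-1: output Y1=1, Y2=1 ✗
  M2 stuck-at-0: output Y1=1, Y2=1 ✗
  M2 stuck-at-1: output Y1=1, Y2=1 ✗
  M3 stuck-at-0: output Y1=0, Y2=0 ✓
  M3 stuck-at-1: output Y1=1, Y2=1 ✗
  M4 stuck-at-0: output Y1=1, Y2=1 ✗
  M4 stuck-at-1: output Y1=1, Y2=1 ✗
  M5 stuck-at-0: output Y1=1, Y2=1 ✗
  M5 stuck-at-1: output Y1=1, Y2=1 ✗
  M6 stuck-at-0: output Y1=0, Y2=0 ✓
  M6 stuck-at-1: output Y1=1, Y2=1 ✗
  M7 stuck-at-0: output Y1=1, Y2=0 ✗
  M7 stuck-at-1: output Y1=1, Y2=1 ✗
Consistent faults: {M1 stuck-at-0, M3 stuck-at-0, M6 stuck-at-0} — 3 in all.

3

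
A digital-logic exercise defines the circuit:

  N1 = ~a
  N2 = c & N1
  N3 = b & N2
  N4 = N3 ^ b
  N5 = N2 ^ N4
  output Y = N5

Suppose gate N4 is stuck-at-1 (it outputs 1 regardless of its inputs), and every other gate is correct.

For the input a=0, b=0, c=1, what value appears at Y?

Propagate with N4 forced: N1=1, N2=1, N3=0, N4=1 [stuck-at-1], N5=0.
So Y = 0. (Without the fault it would be 1.)

0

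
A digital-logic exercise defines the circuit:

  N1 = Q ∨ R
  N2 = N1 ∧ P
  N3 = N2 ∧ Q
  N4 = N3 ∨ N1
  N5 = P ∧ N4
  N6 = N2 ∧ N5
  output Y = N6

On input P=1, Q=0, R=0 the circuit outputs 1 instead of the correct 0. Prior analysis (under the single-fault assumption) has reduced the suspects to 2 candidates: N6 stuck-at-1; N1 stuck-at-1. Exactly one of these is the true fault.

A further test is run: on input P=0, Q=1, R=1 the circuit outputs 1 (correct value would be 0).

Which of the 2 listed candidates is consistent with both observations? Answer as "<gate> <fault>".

Evaluate each candidate on input P=0, Q=1, R=1:
  N6 stuck-at-1: N1=1, N2=0, N3=0, N4=1, N5=0, N6=1 [stuck-at-1] → 1 — matches
  N1 stuck-at-1: N1=1 [stuck-at-1], N2=0, N3=0, N4=1, N5=0, N6=0 → 0 — eliminated
Only N6 stuck-at-1 reproduces the observed 1.

N6 stuck-at-1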